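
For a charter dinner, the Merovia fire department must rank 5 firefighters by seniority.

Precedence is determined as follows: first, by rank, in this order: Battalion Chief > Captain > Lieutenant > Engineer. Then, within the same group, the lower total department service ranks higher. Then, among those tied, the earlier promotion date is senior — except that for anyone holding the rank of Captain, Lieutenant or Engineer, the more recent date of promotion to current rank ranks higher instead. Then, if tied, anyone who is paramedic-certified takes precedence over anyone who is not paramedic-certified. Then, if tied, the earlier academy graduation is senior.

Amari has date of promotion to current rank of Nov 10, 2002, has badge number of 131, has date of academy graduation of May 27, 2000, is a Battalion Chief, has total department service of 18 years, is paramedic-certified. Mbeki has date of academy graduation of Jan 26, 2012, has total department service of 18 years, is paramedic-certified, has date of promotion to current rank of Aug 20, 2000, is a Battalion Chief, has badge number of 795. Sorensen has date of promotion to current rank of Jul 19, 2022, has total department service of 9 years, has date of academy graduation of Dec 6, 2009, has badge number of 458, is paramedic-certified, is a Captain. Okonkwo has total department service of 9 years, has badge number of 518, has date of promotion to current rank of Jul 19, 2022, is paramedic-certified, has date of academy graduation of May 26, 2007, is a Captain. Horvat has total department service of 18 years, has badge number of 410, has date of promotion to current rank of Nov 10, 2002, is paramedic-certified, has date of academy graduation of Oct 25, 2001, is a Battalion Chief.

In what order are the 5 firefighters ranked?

Mbeki, Amari, Horvat, Okonkwo, Sorensen

By rank: Mbeki, Amari and Horvat (Battalion Chief); then Okonkwo and Sorensen (Captain).
Mbeki, Amari and Horvat all have total department service 18 years, so the next rule applies.
Among Mbeki, Amari and Horvat, by date of promotion to current rank (earlier first): Mbeki (Aug 20, 2000) before Amari and Horvat (Nov 10, 2002).
Amari and Horvat are each paramedic-certified, so the next rule applies.
Among Amari and Horvat, by date of academy graduation (earlier first): Amari (May 27, 2000) before Horvat (Oct 25, 2001).
Okonkwo and Sorensen both have total department service 9 years, so the next rule applies.
Okonkwo and Sorensen both have date of promotion to current rank Jul 19, 2022, so the next rule applies.
Okonkwo and Sorensen are each paramedic-certified, so the next rule applies.
Among Okonkwo and Sorensen, by date of academy graduation (earlier first): Okonkwo (May 26, 2007) before Sorensen (Dec 6, 2009).
Full order: Mbeki, Amari, Horvat, Okonkwo, Sorensen.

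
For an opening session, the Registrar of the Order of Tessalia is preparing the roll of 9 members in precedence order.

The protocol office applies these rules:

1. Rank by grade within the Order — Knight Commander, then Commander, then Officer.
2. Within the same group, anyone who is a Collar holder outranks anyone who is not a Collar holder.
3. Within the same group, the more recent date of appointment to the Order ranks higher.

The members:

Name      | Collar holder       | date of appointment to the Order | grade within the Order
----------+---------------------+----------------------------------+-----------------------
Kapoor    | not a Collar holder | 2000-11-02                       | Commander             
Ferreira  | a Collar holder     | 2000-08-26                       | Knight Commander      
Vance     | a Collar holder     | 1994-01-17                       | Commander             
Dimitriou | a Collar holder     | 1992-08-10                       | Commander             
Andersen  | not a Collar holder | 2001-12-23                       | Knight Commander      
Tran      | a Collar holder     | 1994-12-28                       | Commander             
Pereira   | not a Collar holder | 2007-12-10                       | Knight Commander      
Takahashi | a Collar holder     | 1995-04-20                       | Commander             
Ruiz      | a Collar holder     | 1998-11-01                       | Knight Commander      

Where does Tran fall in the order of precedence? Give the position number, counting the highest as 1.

6

By grade within the Order: Ferreira, Ruiz, Pereira and Andersen (Knight Commander); then Takahashi, Tran, Vance, Dimitriou and Kapoor (Commander).
Among Ferreira, Ruiz, Pereira and Andersen, a Collar holder before not a Collar holder: Ferreira and Ruiz (a Collar holder) before Pereira and Andersen (not a Collar holder).
Among Ferreira and Ruiz, by date of appointment to the Order (later first): Ferreira (2000-08-26) before Ruiz (1998-11-01).
Among Pereira and Andersen, by date of appointment to the Order (later first): Pereira (2007-12-10) before Andersen (2001-12-23).
Among Takahashi, Tran, Vance, Dimitriou and Kapoor, a Collar holder before not a Collar holder: Takahashi, Tran, Vance and Dimitriou (a Collar holder) before Kapoor (not a Collar holder).
Among Takahashi, Tran, Vance and Dimitriou, by date of appointment to the Order (later first): Takahashi (1995-04-20) before Tran (1994-12-28) before Vance (1994-01-17) before Dimitriou (1992-08-10).
Order: Ferreira, Ruiz, Pereira, Andersen, Takahashi, Tran, Vance, Dimitriou, Kapoor. So position 6.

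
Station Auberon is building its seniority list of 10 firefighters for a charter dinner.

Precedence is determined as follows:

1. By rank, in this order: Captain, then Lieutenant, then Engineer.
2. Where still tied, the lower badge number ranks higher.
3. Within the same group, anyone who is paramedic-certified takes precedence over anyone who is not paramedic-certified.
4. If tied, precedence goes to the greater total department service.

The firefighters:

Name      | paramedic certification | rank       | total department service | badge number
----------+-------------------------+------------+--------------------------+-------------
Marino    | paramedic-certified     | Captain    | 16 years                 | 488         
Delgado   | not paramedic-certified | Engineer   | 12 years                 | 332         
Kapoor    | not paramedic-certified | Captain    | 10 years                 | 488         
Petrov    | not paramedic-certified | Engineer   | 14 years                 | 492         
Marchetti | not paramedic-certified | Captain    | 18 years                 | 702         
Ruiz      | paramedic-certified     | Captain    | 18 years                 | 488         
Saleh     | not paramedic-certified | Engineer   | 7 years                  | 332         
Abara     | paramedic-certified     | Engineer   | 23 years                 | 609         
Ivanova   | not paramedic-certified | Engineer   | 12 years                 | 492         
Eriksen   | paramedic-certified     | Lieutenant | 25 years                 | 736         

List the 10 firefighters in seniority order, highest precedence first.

By rank: Ruiz, Marino, Kapoor and Marchetti (Captain); then Eriksen (Lieutenant); then Delgado, Saleh, Petrov, Ivanova and Abara (Engineer).
Among Ruiz, Marino, Kapoor and Marchetti, by badge number (lower first): Ruiz, Marino and Kapoor (488) before Marchetti (702).
Among Ruiz, Marino and Kapoor, paramedic-certified before not paramedic-certified: Ruiz and Marino (paramedic-certified) before Kapoor (not paramedic-certified).
Among Ruiz and Marino, by total department service (higher first): Ruiz (18 years) before Marino (16 years).
Among Delgado, Saleh, Petrov, Ivanova and Abara, by badge number (lower first): Delgado and Saleh (332) before Petrov and Ivanova (492) before Abara (609).
Delgado and Saleh are each not paramedic-certified, so the next rule applies.
Among Delgado and Saleh, by total department service (higher first): Delgado (12 years) before Saleh (7 years).
Petrov and Ivanova are each not paramedic-certified, so the next rule applies.
Among Petrov and Ivanova, by total department service (higher first): Petrov (14 years) before Ivanova (12 years).
Full order: Ruiz, Marino, Kapoor, Marchetti, Eriksen, Delgado, Saleh, Petrov, Ivanova, Abara.

Ruiz, Marino, Kapoor, Marchetti, Eriksen, Delgado, Saleh, Petrov, Ivanova, Abara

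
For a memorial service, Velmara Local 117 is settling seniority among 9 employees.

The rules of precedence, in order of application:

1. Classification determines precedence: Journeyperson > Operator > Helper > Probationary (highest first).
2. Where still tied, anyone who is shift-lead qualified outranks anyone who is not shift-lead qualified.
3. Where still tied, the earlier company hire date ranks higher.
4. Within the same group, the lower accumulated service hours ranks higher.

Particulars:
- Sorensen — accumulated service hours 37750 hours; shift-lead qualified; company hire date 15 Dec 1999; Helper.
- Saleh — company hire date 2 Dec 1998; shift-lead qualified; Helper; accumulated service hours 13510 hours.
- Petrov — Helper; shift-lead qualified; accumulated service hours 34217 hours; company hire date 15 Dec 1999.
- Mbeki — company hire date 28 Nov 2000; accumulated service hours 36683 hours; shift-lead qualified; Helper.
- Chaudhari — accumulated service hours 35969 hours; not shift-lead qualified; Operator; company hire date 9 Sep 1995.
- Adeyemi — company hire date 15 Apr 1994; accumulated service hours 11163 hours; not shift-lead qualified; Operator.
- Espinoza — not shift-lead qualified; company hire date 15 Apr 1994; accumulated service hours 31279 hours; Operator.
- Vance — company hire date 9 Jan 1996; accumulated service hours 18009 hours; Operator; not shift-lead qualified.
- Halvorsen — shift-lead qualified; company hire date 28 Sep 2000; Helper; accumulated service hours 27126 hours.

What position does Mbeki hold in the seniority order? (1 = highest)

By classification: Adeyemi, Espinoza, Chaudhari and Vance (Operator); then Saleh, Petrov, Sorensen, Halvorsen and Mbeki (Helper).
Adeyemi, Espinoza, Chaudhari and Vance are each not shift-lead qualified, so the next rule applies.
Among Adeyemi, Espinoza, Chaudhari and Vance, by company hire date (earlier first): Adeyemi and Espinoza (15 Apr 1994) before Chaudhari (9 Sep 1995) before Vance (9 Jan 1996).
Among Adeyemi and Espinoza, by accumulated service hours (lower first): Adeyemi (11163 hours) before Espinoza (31279 hours).
Saleh, Petrov, Sorensen, Halvorsen and Mbeki are each shift-lead qualified, so the next rule applies.
Among Saleh, Petrov, Sorensen, Halvorsen and Mbeki, by company hire date (earlier first): Saleh (2 Dec 1998) before Petrov and Sorensen (15 Dec 1999) before Halvorsen (28 Sep 2000) before Mbeki (28 Nov 2000).
Among Petrov and Sorensen, by accumulated service hours (lower first): Petrov (34217 hours) before Sorensen (37750 hours).
Order: Adeyemi, Espinoza, Chaudhari, Vance, Saleh, Petrov, Sorensen, Halvorsen, Mbeki. So position 9.

9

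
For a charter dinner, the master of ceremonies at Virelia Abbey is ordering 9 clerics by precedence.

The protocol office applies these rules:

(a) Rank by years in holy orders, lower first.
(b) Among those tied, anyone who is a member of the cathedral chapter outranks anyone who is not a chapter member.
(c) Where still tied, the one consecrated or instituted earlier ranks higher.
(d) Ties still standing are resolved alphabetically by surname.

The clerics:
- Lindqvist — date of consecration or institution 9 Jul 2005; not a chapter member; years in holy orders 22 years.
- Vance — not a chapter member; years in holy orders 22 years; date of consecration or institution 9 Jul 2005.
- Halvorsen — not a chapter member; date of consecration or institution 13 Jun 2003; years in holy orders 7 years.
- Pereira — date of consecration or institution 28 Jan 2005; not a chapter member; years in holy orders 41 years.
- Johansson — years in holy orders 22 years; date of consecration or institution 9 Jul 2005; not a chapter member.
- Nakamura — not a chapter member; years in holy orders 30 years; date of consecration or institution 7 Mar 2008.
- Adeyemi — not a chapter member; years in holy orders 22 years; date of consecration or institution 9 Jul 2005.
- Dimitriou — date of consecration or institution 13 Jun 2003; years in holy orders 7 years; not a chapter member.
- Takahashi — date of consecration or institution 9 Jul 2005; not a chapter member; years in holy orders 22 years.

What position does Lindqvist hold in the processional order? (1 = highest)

By years in holy orders (lower first): Dimitriou and Halvorsen (both 7 years); then Adeyemi, Johansson, Lindqvist, Takahashi and Vance (each 22 years); then Nakamura (30 years); then Pereira (41 years).
Dimitriou and Halvorsen are each not a chapter member, so the next rule applies.
Dimitriou and Halvorsen both have date of consecration or institution 13 Jun 2003, so the next rule applies.
Among Dimitriou and Halvorsen, alphabetically by surname: Dimitriou before Halvorsen.
Adeyemi, Johansson, Lindqvist, Takahashi and Vance are each not a chapter member, so the next rule applies.
Adeyemi, Johansson, Lindqvist, Takahashi and Vance all have date of consecration or institution 9 Jul 2005, so the next rule applies.
Among Adeyemi, Johansson, Lindqvist, Takahashi and Vance, alphabetically by surname: Adeyemi before Johansson before Lindqvist before Takahashi before Vance.
Order: Dimitriou, Halvorsen, Adeyemi, Johansson, Lindqvist, Takahashi, Vance, Nakamura, Pereira. So position 5.

5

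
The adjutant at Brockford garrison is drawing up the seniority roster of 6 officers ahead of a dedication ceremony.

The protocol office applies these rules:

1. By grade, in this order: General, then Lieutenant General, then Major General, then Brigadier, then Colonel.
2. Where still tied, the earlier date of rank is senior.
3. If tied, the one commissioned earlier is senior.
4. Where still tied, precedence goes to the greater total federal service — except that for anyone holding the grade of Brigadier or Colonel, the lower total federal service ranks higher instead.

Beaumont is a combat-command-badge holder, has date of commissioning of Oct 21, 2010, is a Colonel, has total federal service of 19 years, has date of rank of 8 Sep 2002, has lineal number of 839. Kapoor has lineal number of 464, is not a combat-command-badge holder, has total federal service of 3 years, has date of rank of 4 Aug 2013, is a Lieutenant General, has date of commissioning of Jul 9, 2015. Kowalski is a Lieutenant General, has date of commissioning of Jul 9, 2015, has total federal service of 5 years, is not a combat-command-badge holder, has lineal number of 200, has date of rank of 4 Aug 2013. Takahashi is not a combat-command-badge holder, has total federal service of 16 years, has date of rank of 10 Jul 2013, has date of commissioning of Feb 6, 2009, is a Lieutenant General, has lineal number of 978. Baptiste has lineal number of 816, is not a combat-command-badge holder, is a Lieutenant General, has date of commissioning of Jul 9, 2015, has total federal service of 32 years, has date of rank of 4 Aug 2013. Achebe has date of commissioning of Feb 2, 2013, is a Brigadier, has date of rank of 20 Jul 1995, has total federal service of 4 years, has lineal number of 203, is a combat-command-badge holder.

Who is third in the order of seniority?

By grade: Takahashi, Baptiste, Kowalski and Kapoor (Lieutenant General); then Achebe (Brigadier); then Beaumont (Colonel).
Among Takahashi, Baptiste, Kowalski and Kapoor, by date of rank (earlier first): Takahashi (10 Jul 2013) before Baptiste, Kowalski and Kapoor (4 Aug 2013).
Baptiste, Kowalski and Kapoor all have date of commissioning Jul 9, 2015, so the next rule applies.
Among Baptiste, Kowalski and Kapoor, by total federal service (higher first): Baptiste (32 years) before Kowalski (5 years) before Kapoor (3 years).
Order: Takahashi, Baptiste, Kowalski, Kapoor, Achebe, Beaumont.

Kowalski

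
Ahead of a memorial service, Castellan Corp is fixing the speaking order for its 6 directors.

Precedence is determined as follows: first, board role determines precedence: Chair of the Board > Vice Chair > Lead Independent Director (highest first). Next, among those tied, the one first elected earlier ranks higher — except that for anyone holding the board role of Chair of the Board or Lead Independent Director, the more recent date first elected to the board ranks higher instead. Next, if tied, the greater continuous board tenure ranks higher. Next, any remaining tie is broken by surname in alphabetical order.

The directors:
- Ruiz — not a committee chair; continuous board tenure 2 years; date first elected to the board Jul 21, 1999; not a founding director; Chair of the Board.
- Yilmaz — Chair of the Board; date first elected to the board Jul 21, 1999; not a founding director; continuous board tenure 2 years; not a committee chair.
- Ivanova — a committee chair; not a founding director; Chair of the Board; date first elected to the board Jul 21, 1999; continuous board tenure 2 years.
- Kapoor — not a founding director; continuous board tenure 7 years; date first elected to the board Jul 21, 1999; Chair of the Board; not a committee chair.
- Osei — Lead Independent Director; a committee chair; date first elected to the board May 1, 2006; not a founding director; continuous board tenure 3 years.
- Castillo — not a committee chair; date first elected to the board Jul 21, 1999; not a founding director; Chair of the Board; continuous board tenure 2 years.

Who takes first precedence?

Kapoor

By board role: Kapoor, Castillo, Ivanova, Ruiz and Yilmaz (Chair of the Board); then Osei (Lead Independent Director).
Kapoor, Castillo, Ivanova, Ruiz and Yilmaz all have date first elected to the board Jul 21, 1999, so the next rule applies.
Among Kapoor, Castillo, Ivanova, Ruiz and Yilmaz, by continuous board tenure (higher first): Kapoor (7 years) before Castillo, Ivanova, Ruiz and Yilmaz (2 years).
Among Castillo, Ivanova, Ruiz and Yilmaz, alphabetically by surname: Castillo before Ivanova before Ruiz before Yilmaz.
Order: Kapoor, Castillo, Ivanova, Ruiz, Yilmaz, Osei.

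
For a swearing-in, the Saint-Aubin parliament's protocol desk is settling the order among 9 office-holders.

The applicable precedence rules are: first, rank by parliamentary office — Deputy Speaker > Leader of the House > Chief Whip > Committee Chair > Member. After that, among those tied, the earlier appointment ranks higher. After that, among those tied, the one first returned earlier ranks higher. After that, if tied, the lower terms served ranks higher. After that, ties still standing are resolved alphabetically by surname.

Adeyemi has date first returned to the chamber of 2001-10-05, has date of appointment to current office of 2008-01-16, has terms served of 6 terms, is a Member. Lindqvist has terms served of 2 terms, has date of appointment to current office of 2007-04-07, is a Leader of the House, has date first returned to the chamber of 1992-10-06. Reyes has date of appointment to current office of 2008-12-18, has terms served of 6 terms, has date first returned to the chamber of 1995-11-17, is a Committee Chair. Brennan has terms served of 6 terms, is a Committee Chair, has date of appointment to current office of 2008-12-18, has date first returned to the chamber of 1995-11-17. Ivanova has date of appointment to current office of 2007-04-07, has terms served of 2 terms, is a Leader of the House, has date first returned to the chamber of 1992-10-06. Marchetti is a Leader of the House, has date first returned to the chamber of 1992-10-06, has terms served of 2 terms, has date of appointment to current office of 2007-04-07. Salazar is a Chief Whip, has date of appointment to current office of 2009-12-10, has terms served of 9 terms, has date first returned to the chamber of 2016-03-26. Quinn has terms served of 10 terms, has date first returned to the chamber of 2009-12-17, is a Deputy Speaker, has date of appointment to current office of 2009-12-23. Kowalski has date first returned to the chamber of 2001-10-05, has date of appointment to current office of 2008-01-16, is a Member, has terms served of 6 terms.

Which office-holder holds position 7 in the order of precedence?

Reyes

By parliamentary office: Quinn (Deputy Speaker); then Ivanova, Lindqvist and Marchetti (Leader of the House); then Salazar (Chief Whip); then Brennan and Reyes (Committee Chair); then Adeyemi and Kowalski (Member).
Ivanova, Lindqvist and Marchetti all have date of appointment to current office 2007-04-07, so the next rule applies.
Ivanova, Lindqvist and Marchetti all have date first returned to the chamber 1992-10-06, so the next rule applies.
Ivanova, Lindqvist and Marchetti all have terms served 2 terms, so the next rule applies.
Among Ivanova, Lindqvist and Marchetti, alphabetically by surname: Ivanova before Lindqvist before Marchetti.
Brennan and Reyes both have date of appointment to current office 2008-12-18, so the next rule applies.
Brennan and Reyes both have date first returned to the chamber 1995-11-17, so the next rule applies.
Brennan and Reyes both have terms served 6 terms, so the next rule applies.
Among Brennan and Reyes, alphabetically by surname: Brennan before Reyes.
Adeyemi and Kowalski both have date of appointment to current office 2008-01-16, so the next rule applies.
Adeyemi and Kowalski both have date first returned to the chamber 2001-10-05, so the next rule applies.
Adeyemi and Kowalski both have terms served 6 terms, so the next rule applies.
Among Adeyemi and Kowalski, alphabetically by surname: Adeyemi before Kowalski.
Order: Quinn, Ivanova, Lindqvist, Marchetti, Salazar, Brennan, Reyes, Adeyemi, Kowalski.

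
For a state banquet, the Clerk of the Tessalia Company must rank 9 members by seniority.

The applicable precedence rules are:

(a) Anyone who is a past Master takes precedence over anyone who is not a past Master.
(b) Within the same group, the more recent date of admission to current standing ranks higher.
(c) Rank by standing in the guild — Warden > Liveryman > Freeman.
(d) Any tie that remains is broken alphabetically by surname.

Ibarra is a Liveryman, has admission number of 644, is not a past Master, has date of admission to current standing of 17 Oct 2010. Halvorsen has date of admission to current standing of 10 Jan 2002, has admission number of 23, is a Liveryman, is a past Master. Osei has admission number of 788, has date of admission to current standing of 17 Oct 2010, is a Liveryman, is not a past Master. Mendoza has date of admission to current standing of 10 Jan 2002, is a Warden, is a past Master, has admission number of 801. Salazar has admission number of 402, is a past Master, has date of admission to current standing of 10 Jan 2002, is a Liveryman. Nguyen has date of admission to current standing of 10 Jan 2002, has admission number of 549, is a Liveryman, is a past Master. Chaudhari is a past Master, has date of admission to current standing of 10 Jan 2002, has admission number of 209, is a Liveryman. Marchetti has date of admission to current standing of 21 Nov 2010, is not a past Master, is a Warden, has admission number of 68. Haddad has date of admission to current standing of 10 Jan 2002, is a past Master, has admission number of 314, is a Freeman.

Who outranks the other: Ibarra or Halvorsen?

By the first rule: Mendoza, Chaudhari, Halvorsen, Nguyen, Salazar and Haddad (each a past Master); then Marchetti, Ibarra and Osei (each not a past Master).
Mendoza, Chaudhari, Halvorsen, Nguyen, Salazar and Haddad all have date of admission to current standing 10 Jan 2002, so the next rule applies.
Among Mendoza, Chaudhari, Halvorsen, Nguyen, Salazar and Haddad, by standing in the guild: Mendoza (Warden) before Chaudhari, Halvorsen, Nguyen and Salazar (Liveryman) before Haddad (Freeman).
Among Chaudhari, Halvorsen, Nguyen and Salazar, alphabetically by surname: Chaudhari before Halvorsen before Nguyen before Salazar.
Among Marchetti, Ibarra and Osei, by date of admission to current standing (later first): Marchetti (21 Nov 2010) before Ibarra and Osei (17 Oct 2010).
Ibarra and Osei are each Liveryman, so the next rule applies.
Among Ibarra and Osei, alphabetically by surname: Ibarra before Osei.
So Halvorsen takes precedence.

Halvorsen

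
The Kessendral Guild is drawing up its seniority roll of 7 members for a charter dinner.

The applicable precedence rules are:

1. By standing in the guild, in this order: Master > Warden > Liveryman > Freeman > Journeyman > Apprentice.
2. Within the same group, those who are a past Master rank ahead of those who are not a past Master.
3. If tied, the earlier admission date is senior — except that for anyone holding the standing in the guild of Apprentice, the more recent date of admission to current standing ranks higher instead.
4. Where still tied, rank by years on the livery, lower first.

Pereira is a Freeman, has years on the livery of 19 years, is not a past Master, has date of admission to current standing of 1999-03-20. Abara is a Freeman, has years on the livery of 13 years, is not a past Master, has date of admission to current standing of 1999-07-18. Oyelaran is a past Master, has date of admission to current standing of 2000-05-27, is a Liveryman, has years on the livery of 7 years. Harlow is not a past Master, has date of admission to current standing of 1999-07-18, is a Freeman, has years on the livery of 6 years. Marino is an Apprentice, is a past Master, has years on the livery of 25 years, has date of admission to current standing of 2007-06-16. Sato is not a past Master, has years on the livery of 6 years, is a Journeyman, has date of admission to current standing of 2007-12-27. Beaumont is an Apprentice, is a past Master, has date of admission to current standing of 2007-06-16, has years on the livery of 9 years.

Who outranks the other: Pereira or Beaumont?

Pereira

By standing in the guild: Oyelaran (Liveryman); then Pereira, Harlow and Abara (Freeman); then Sato (Journeyman); then Beaumont and Marino (Apprentice).
Pereira, Harlow and Abara are each not a past Master, so the next rule applies.
Among Pereira, Harlow and Abara, by date of admission to current standing (earlier first): Pereira (1999-03-20) before Harlow and Abara (1999-07-18).
Among Harlow and Abara, by years on the livery (lower first): Harlow (6 years) before Abara (13 years).
Beaumont and Marino are each a past Master, so the next rule applies.
Beaumont and Marino both have date of admission to current standing 2007-06-16, so the next rule applies.
Among Beaumont and Marino, by years on the livery (lower first): Beaumont (9 years) before Marino (25 years).
So Pereira takes precedence.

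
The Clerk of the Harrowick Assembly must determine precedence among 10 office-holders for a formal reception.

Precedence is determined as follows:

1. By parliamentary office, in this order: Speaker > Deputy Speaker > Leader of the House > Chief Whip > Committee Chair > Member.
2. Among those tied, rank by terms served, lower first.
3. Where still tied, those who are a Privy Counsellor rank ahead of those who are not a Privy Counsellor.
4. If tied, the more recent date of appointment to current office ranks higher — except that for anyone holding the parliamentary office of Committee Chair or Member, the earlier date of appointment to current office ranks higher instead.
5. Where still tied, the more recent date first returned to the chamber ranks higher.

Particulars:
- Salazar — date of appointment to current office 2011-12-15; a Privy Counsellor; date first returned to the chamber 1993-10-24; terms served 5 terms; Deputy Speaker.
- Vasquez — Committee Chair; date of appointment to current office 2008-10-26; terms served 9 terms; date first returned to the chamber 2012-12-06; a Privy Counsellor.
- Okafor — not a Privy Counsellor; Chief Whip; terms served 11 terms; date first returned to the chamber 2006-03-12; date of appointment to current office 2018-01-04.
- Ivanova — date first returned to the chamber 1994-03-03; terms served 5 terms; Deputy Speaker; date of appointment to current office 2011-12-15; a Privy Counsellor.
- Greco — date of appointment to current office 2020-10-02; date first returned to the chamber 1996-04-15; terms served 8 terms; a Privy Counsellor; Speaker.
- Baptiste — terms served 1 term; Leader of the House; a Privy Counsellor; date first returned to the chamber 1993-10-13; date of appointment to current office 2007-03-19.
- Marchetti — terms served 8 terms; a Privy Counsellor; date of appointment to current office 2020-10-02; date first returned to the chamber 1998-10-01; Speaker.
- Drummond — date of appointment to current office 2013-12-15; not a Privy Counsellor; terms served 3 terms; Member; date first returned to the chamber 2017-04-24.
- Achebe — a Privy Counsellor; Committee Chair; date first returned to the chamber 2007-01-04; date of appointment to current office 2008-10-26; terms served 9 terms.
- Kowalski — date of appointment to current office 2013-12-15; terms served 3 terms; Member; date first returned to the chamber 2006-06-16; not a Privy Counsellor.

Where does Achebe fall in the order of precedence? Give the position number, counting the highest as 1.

8

By parliamentary office: Marchetti and Greco (Speaker); then Ivanova and Salazar (Deputy Speaker); then Baptiste (Leader of the House); then Okafor (Chief Whip); then Vasquez and Achebe (Committee Chair); then Drummond and Kowalski (Member).
Marchetti and Greco both have terms served 8 terms, so the next rule applies.
Marchetti and Greco are each a Privy Counsellor, so the next rule applies.
Marchetti and Greco both have date of appointment to current office 2020-10-02, so the next rule applies.
Among Marchetti and Greco, by date first returned to the chamber (later first): Marchetti (1998-10-01) before Greco (1996-04-15).
Ivanova and Salazar both have terms served 5 terms, so the next rule applies.
Ivanova and Salazar are each a Privy Counsellor, so the next rule applies.
Ivanova and Salazar both have date of appointment to current office 2011-12-15, so the next rule applies.
Among Ivanova and Salazar, by date first returned to the chamber (later first): Ivanova (1994-03-03) before Salazar (1993-10-24).
Vasquez and Achebe both have terms served 9 terms, so the next rule applies.
Vasquez and Achebe are each a Privy Counsellor, so the next rule applies.
Vasquez and Achebe both have date of appointment to current office 2008-10-26, so the next rule applies.
Among Vasquez and Achebe, by date first returned to the chamber (later first): Vasquez (2012-12-06) before Achebe (2007-01-04).
Drummond and Kowalski both have terms served 3 terms, so the next rule applies.
Drummond and Kowalski are each not a Privy Counsellor, so the next rule applies.
Drummond and Kowalski both have date of appointment to current office 2013-12-15, so the next rule applies.
Among Drummond and Kowalski, by date first returned to the chamber (later first): Drummond (2017-04-24) before Kowalski (2006-06-16).
Order: Marchetti, Greco, Ivanova, Salazar, Baptiste, Okafor, Vasquez, Achebe, Drummond, Kowalski. So position 8.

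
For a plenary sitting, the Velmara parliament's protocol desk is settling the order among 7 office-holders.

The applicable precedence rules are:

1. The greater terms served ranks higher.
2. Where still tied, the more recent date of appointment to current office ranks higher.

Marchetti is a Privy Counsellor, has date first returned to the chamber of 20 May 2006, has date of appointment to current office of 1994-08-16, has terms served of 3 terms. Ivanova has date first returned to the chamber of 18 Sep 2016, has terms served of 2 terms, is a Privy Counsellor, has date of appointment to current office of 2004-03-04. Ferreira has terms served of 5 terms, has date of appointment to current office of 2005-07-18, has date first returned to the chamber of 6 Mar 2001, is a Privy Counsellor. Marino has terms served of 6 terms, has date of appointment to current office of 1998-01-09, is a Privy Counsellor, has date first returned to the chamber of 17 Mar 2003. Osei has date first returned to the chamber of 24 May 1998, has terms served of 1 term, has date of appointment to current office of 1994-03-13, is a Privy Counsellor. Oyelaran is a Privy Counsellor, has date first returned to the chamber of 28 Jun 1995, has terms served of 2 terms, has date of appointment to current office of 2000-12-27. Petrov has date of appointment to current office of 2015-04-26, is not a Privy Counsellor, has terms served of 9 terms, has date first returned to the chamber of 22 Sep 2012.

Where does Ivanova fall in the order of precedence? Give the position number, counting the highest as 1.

5

By terms served (higher first): Petrov (9 terms); then Marino (6 terms); then Ferreira (5 terms); then Marchetti (3 terms); then Ivanova and Oyelaran (both 2 terms); then Osei (1 term).
Among Ivanova and Oyelaran, by date of appointment to current office (later first): Ivanova (2004-03-04) before Oyelaran (2000-12-27).
Order: Petrov, Marino, Ferreira, Marchetti, Ivanova, Oyelaran, Osei. So position 5.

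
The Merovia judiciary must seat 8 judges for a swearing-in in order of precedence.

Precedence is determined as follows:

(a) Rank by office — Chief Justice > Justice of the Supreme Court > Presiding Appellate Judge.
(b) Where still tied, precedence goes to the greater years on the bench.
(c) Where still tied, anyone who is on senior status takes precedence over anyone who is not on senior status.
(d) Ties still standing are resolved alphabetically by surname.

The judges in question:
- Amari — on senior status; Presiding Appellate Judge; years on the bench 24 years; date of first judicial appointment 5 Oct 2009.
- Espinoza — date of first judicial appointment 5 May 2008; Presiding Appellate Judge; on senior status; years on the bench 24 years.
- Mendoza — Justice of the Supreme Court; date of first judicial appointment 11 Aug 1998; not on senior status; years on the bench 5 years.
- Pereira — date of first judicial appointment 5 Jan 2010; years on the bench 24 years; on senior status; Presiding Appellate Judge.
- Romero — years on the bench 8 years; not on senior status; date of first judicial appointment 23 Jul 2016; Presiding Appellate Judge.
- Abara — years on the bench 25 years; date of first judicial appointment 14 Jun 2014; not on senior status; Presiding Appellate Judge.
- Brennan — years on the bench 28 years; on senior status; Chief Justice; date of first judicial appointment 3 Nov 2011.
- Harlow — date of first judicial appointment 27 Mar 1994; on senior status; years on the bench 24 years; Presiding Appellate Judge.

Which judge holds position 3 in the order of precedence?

By office: Brennan (Chief Justice); then Mendoza (Justice of the Supreme Court); then Abara, Amari, Espinoza, Harlow, Pereira and Romero (Presiding Appellate Judge).
Among Abara, Amari, Espinoza, Harlow, Pereira and Romero, by years on the bench (higher first): Abara (25 years) before Amari, Espinoza, Harlow and Pereira (24 years) before Romero (8 years).
Amari, Espinoza, Harlow and Pereira are each on senior status, so the next rule applies.
Among Amari, Espinoza, Harlow and Pereira, alphabetically by surname: Amari before Espinoza before Harlow before Pereira.
Order: Brennan, Mendoza, Abara, Amari, Espinoza, Harlow, Pereira, Romero.

Abara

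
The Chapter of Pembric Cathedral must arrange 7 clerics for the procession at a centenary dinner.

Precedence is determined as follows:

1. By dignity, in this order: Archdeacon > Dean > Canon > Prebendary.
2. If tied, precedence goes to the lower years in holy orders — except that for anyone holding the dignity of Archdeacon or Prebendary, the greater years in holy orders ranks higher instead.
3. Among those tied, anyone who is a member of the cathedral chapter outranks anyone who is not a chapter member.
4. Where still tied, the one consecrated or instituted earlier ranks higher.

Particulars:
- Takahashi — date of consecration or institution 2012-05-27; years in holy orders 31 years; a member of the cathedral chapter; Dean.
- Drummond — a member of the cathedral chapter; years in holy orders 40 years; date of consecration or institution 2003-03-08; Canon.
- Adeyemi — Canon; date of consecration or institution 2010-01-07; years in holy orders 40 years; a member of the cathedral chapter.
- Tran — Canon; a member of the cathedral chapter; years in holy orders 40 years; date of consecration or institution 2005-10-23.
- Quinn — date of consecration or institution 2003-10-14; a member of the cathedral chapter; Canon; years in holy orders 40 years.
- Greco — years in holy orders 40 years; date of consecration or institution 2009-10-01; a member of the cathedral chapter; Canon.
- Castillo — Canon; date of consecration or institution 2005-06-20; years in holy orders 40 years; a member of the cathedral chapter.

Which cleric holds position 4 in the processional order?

By dignity: Takahashi (Dean); then Drummond, Quinn, Castillo, Tran, Greco and Adeyemi (Canon).
Drummond, Quinn, Castillo, Tran, Greco and Adeyemi all have years in holy orders 40 years, so the next rule applies.
Drummond, Quinn, Castillo, Tran, Greco and Adeyemi are each a member of the cathedral chapter, so the next rule applies.
Among Drummond, Quinn, Castillo, Tran, Greco and Adeyemi, by date of consecration or institution (earlier first): Drummond (2003-03-08) before Quinn (2003-10-14) before Castillo (2005-06-20) before Tran (2005-10-23) before Greco (2009-10-01) before Adeyemi (2010-01-07).
Order: Takahashi, Drummond, Quinn, Castillo, Tran, Greco, Adeyemi.

Castillo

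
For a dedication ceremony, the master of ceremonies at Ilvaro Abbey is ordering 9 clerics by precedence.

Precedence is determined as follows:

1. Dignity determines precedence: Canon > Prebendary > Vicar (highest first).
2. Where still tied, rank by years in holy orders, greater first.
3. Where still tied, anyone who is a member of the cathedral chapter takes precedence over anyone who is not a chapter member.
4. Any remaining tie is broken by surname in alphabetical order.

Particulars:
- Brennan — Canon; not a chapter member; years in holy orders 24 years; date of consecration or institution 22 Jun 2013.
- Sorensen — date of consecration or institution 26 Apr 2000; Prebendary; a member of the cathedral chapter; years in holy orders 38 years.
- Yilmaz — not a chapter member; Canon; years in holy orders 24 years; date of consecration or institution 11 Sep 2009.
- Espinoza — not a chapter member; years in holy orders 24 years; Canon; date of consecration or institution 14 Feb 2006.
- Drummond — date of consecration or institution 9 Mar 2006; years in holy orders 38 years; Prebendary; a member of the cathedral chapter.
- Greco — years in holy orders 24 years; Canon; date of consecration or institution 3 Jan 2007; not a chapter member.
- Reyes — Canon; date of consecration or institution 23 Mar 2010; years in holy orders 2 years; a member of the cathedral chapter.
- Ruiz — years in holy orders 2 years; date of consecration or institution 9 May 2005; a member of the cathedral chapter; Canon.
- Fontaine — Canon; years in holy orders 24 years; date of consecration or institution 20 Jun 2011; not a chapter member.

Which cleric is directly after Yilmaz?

Reyes

By dignity: Brennan, Espinoza, Fontaine, Greco, Yilmaz, Reyes and Ruiz (Canon); then Drummond and Sorensen (Prebendary).
Among Brennan, Espinoza, Fontaine, Greco, Yilmaz, Reyes and Ruiz, by years in holy orders (higher first): Brennan, Espinoza, Fontaine, Greco and Yilmaz (24 years) before Reyes and Ruiz (2 years).
Brennan, Espinoza, Fontaine, Greco and Yilmaz are each not a chapter member, so the next rule applies.
Among Brennan, Espinoza, Fontaine, Greco and Yilmaz, alphabetically by surname: Brennan before Espinoza before Fontaine before Greco before Yilmaz.
Reyes and Ruiz are each a member of the cathedral chapter, so the next rule applies.
Among Reyes and Ruiz, alphabetically by surname: Reyes before Ruiz.
Drummond and Sorensen both have years in holy orders 38 years, so the next rule applies.
Drummond and Sorensen are each a member of the cathedral chapter, so the next rule applies.
Among Drummond and Sorensen, alphabetically by surname: Drummond before Sorensen.
Order: Brennan, Espinoza, Fontaine, Greco, Yilmaz, Reyes, Ruiz, Drummond, Sorensen.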